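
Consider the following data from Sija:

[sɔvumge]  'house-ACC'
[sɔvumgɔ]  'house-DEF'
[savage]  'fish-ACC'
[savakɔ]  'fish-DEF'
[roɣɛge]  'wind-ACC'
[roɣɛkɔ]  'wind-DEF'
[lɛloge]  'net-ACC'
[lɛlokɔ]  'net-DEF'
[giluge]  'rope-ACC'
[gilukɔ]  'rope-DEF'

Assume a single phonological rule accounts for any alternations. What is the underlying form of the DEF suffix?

/-kɔ/

The DEF morpheme has two allomorphs, [-gɔ] and [-kɔ].
The ACC suffix, which begins with [g], is invariant after every stem; so [g] is not altered by any rule here.
The DEF suffix is therefore /-kɔ/ underlyingly, with post-nasal voicing: voiceless stops become voiced after a nasal.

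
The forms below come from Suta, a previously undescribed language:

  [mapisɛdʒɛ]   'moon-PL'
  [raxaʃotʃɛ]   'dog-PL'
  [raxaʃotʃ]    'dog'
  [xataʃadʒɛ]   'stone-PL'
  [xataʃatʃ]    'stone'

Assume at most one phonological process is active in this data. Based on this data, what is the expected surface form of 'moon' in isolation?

[mapisɛtʃ]

The root 'stone' surfaces as [xataʃadʒɛ] and [xataʃatʃ], with a stem-final [dʒ] ~ [tʃ] alternation.
Compare 'dog', with invariant [tʃ] in [raxaʃotʃɛ] and [raxaʃotʃ]: an analysis with underlying /tʃ/ and a rule producing [dʒ] before the PL suffix would wrongly predict alternation here too.
The alternation reflects word-final obstruent devoicing: voiced obstruents become voiceless word-finally. /dʒ/ is underlying.
From [mapisɛdʒɛ] the stem 'moon' is /mapisɛdʒ/; word-finally this yields [mapisɛtʃ].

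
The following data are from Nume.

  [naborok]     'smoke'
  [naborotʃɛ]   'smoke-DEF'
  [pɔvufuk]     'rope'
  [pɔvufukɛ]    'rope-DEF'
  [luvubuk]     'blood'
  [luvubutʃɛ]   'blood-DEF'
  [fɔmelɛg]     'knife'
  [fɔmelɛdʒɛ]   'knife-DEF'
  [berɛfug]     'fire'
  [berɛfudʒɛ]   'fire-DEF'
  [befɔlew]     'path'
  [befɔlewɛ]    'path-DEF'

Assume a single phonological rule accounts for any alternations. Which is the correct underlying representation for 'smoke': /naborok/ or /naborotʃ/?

/naborotʃ/

The root 'smoke' surfaces as [naborok] and [naborotʃɛ], with a stem-final [k] ~ [tʃ] alternation.
Compare 'rope', with invariant [k] in [pɔvufuk] and [pɔvufukɛ]: an analysis with underlying /k/ and a rule producing [tʃ] before the DEF suffix would wrongly predict alternation here too.
The underlying segment must be /tʃ/; palato-alveolar /tʃ/ and /dʒ/ become [k] and [g] when no front vowel follows, yielding [k] there.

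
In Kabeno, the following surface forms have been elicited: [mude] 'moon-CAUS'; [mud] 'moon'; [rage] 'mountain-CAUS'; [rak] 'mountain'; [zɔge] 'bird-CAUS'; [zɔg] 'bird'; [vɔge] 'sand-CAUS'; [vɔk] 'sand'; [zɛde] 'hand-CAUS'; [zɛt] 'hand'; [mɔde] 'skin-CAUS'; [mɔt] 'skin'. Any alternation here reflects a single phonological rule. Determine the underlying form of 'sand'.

/vɔk/

'sand' shows [g] ~ [k] at the end of the stem ([vɔge] vs [vɔk]).
Compare 'bird', with invariant [g] in [zɔge] and [zɔg]: an analysis with underlying /g/ and a rule producing [k] in isolation would wrongly predict alternation here too.
The alternation reflects intervocalic voicing: voiceless stops become voiced between vowels. /k/ is underlying.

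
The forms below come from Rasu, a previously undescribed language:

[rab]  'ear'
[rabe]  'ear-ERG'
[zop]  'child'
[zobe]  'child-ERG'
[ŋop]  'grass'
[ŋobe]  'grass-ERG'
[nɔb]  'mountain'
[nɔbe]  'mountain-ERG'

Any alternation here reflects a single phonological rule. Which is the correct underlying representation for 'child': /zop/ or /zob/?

'child' shows [p] ~ [b] at the end of the stem ([zop] vs [zobe]).
If /b/ were underlying and a rule turned it into [p] in isolation, 'mountain' would also alternate; but it has [b] in both [nɔb] and [nɔbe].
Therefore /p/ is basic and [b] is derived by intervocalic voicing (voiceless stops become voiced between vowels).

/zop/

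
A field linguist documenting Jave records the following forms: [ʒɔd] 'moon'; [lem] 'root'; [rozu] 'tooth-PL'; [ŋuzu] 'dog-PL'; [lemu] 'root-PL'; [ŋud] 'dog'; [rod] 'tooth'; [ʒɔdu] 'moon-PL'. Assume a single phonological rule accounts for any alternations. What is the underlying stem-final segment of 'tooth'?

'tooth' shows [d] ~ [z] at the end of the stem ([rod] vs [rozu]).
The stem 'moon' ([ʒɔd], [ʒɔdu]) shows [d] unchanged in both environments, so [d] cannot be basic with [z] derived before the PL suffix.
The alternation reflects word-final hardening: voiced fricatives become stops word-finally. /z/ is underlying.

/z/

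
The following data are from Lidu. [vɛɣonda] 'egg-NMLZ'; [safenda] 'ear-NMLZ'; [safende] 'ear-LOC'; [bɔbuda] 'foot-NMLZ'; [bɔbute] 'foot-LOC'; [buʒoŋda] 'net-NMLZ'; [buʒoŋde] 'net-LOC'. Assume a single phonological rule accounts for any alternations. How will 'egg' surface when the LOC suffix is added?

The LOC morpheme has two allomorphs, [-de] and [-te].
The NMLZ suffix, which begins with [d], is invariant after every stem; so [d] is not altered by any rule here.
The LOC suffix is therefore /-te/ underlyingly, with post-nasal voicing: voiceless stops become voiced after a nasal.
After 'egg', which ends in a nasal, the suffix surfaces as [-de], giving [vɛɣonde].

[vɛɣonde]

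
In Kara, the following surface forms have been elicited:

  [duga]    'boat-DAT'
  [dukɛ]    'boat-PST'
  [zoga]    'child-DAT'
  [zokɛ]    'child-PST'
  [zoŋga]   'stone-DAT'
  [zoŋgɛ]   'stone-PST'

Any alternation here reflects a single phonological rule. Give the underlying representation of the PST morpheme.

The PST suffix surfaces as [-gɛ] and [-kɛ], depending on the final segment of the stem.
The DAT suffix, which begins with [g], is invariant after every stem; so [g] is not altered by any rule here.
So the underlying form is /-kɛ/, and voiceless stops become voiced after a nasal.

/-kɛ/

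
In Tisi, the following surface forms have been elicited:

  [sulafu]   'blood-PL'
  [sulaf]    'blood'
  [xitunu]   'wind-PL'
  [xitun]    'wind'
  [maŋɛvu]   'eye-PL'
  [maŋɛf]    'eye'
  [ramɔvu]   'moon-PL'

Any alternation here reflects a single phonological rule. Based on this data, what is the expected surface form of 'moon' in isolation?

[ramɔf]

The root 'eye' surfaces as [maŋɛvu] and [maŋɛf], with a stem-final [v] ~ [f] alternation.
The stem 'blood' ([sulafu], [sulaf]) shows [f] unchanged in both environments, so [f] cannot be basic with [v] derived before the PL suffix.
So /v/ is underlying, and a rule of word-final obstruent devoicing — voiced obstruents become voiceless word-finally — gives [f].
From [ramɔvu] the stem 'moon' is /ramɔv/; word-finally this yields [ramɔf].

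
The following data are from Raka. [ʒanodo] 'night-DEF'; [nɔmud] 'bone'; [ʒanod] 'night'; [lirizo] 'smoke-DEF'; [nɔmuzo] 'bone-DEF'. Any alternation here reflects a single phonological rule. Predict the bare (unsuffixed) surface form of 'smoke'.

[lirid]

The stem for 'bone' ends in [z] in [nɔmuzo] but [d] in [nɔmud].
The stem 'night' ([ʒanodo], [ʒanod]) shows [d] unchanged in both environments, so [d] cannot be basic with [z] derived before the DEF suffix.
So /z/ is underlying, and a rule of word-final hardening — voiced fricatives become stops word-finally — gives [d].
The one attested form of 'smoke', [lirizo], shows underlying /liriz/. Applying the same rule word-finally gives [lirid].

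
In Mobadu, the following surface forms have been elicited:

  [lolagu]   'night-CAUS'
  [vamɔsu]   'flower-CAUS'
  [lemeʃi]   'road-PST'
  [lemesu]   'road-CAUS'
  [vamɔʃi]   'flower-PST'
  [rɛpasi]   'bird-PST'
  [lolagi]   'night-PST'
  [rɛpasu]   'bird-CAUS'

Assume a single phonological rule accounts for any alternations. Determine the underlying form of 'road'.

'road' shows [ʃ] ~ [s] at the end of the stem ([lemeʃi] vs [lemesu]).
The stem 'bird' ([rɛpasi], [rɛpasu]) shows [s] unchanged in both environments, so [s] cannot be basic with [ʃ] derived before the PST suffix.
The underlying segment must be /ʃ/; palato-alveolar /ʃ/ becomes [s] when no front vowel follows, yielding [s] there.
So 'road' = /lemeʃ/.

/lemeʃ/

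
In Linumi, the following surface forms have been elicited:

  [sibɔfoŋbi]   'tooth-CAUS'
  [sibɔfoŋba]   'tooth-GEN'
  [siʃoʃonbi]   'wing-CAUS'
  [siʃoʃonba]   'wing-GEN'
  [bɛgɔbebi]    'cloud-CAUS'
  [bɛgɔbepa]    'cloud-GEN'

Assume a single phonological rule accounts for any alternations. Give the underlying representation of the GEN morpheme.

/-pa/

The GEN suffix surfaces as [-ba] and [-pa], depending on the final segment of the stem.
By contrast the CAUS suffix keeps its initial [b] throughout — that segment must be underlying.
So the underlying form is /-pa/, and voiceless stops become voiced after a nasal.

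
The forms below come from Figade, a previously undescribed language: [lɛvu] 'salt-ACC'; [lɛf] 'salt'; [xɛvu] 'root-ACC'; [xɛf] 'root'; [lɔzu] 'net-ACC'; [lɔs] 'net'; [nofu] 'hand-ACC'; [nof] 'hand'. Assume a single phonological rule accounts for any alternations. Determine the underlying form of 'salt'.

/lɛv/

The stem for 'salt' ends in [v] in [lɛvu] but [f] in [lɛf].
Compare 'hand', with invariant [f] in [nofu] and [nof]: an analysis with underlying /f/ and a rule producing [v] before the ACC suffix would wrongly predict alternation here too.
So /v/ is underlying, and a rule of word-final obstruent devoicing — voiced obstruents become voiceless word-finally — gives [f].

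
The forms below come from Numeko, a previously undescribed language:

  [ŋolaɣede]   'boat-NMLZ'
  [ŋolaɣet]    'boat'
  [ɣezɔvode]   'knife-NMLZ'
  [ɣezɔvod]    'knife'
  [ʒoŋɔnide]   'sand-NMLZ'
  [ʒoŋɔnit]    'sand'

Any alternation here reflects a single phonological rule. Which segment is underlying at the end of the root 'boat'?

/t/

The root 'boat' surfaces as [ŋolaɣede] and [ŋolaɣet], with a stem-final [d] ~ [t] alternation.
Compare 'knife', with invariant [d] in [ɣezɔvode] and [ɣezɔvod]: an analysis with underlying /d/ and a rule producing [t] in isolation would wrongly predict alternation here too.
The underlying segment must be /t/; voiceless stops become voiced between vowels, yielding [d] there.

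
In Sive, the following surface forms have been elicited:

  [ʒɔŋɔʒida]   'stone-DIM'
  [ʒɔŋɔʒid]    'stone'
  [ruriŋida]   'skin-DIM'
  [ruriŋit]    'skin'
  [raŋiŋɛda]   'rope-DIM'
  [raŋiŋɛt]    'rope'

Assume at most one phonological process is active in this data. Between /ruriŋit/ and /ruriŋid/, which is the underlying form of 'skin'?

In [ruriŋida] and [ruriŋit] the final segment of 'skin' alternates: [d] ~ [t].
But 'stone' keeps [d] in both environments ([ʒɔŋɔʒida], [ʒɔŋɔʒid]), so there is no rule changing /d/ to [t] in isolation.
The underlying segment must be /t/; voiceless stops become voiced between vowels, yielding [d] there.

/ruriŋit/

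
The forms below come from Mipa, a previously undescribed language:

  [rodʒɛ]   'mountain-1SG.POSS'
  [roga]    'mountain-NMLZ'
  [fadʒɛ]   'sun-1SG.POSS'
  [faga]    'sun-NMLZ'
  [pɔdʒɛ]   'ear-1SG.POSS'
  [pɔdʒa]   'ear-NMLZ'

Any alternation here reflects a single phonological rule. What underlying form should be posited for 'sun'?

/fag/

The root 'sun' surfaces as [fadʒɛ] and [faga], with a stem-final [dʒ] ~ [g] alternation.
The stem 'ear' ([pɔdʒɛ], [pɔdʒa]) shows [dʒ] unchanged in both environments, so [dʒ] cannot be basic with [g] derived before the NMLZ suffix.
So /g/ is underlying, and a rule of palatalization before a front vowel — /g/ becomes palato-alveolar [dʒ] before a front vowel — gives [dʒ].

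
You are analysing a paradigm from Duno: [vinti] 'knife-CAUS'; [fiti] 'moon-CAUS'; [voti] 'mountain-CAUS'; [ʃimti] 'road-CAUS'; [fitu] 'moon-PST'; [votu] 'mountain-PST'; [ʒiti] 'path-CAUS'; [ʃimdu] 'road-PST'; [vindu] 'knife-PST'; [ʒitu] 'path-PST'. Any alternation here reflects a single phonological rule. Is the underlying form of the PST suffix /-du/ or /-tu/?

The PST morpheme has two allomorphs, [-du] and [-tu].
By contrast the CAUS suffix keeps its initial [t] throughout — that segment must be underlying.
So the underlying form is /-du/, and voiced stops become voiceless after a vowel.

/-du/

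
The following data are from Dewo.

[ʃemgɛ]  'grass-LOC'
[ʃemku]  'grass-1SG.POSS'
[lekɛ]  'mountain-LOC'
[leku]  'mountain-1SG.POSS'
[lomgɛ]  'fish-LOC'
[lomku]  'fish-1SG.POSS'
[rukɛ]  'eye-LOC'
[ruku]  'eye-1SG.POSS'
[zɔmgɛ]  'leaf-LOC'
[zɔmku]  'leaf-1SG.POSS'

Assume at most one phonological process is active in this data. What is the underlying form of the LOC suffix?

The LOC suffix surfaces as [-gɛ] and [-kɛ], depending on the final segment of the stem.
The 1SG.POSS suffix, which begins with [k], is invariant after every stem; so [k] is not altered by any rule here.
So the underlying form is /-gɛ/, and voiced stops become voiceless after a vowel.

/-gɛ/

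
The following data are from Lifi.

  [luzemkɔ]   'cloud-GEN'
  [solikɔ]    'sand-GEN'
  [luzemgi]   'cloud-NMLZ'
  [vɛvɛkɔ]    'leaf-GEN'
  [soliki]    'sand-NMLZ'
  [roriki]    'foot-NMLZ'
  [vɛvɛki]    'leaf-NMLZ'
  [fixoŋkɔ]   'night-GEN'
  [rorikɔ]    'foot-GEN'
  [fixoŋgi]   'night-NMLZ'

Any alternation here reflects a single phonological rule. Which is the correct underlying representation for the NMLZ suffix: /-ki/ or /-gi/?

/-gi/

The NMLZ morpheme has two allomorphs, [-gi] and [-ki].
By contrast the GEN suffix keeps its initial [k] throughout — that segment must be underlying.
So the underlying form is /-gi/, and voiced stops become voiceless after a vowel.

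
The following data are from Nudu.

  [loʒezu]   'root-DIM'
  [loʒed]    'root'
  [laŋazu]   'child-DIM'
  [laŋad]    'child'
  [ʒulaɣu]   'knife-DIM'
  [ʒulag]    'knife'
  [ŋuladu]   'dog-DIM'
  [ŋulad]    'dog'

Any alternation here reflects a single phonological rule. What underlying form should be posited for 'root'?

/loʒez/

In [loʒezu] and [loʒed] the final segment of 'root' alternates: [z] ~ [d].
The stem 'dog' ([ŋuladu], [ŋulad]) shows [d] unchanged in both environments, so [d] cannot be basic with [z] derived before the DIM suffix.
Therefore /z/ is basic and [d] is derived by word-final hardening (voiced fricatives become stops word-finally).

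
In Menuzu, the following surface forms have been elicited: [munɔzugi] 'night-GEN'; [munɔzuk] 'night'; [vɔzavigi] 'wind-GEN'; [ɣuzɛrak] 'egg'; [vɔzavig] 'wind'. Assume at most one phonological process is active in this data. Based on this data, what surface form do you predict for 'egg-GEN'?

In [munɔzugi] and [munɔzuk] the final segment of 'night' alternates: [g] ~ [k].
If /g/ were underlying and a rule turned it into [k] in isolation, 'wind' would also alternate; but it has [g] in both [vɔzavigi] and [vɔzavig].
The alternation reflects intervocalic voicing: voiceless stops become voiced between vowels. /k/ is underlying.
From [ɣuzɛrak] the stem 'egg' is /ɣuzɛrak/; between vowels this yields [ɣuzɛragi].

[ɣuzɛragi]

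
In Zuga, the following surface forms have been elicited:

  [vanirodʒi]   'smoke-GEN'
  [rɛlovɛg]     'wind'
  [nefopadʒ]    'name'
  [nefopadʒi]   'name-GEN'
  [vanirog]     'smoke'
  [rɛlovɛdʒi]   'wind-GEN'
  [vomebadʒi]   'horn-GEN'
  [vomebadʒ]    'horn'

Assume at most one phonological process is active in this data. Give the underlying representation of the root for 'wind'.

/rɛlovɛg/

'wind' shows [dʒ] ~ [g] at the end of the stem ([rɛlovɛdʒi] vs [rɛlovɛg]).
Compare 'name', with invariant [dʒ] in [nefopadʒi] and [nefopadʒ]: an analysis with underlying /dʒ/ and a rule producing [g] in isolation would wrongly predict alternation here too.
The underlying segment must be /g/; /g/ becomes palato-alveolar [dʒ] before a front vowel, yielding [dʒ] there.
The underlying form of 'wind' is therefore /rɛlovɛg/.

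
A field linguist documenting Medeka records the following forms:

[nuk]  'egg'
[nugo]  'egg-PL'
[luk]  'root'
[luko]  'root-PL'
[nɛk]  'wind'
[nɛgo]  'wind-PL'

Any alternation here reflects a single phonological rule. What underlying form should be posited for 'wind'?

The stem for 'wind' ends in [k] in [nɛk] but [g] in [nɛgo].
But 'root' keeps [k] in both environments ([luk], [luko]), so there is no rule changing /k/ to [g] before the PL suffix.
So /g/ is underlying, and a rule of word-final obstruent devoicing — voiced obstruents become voiceless word-finally — gives [k].
The underlying form of 'wind' is therefore /nɛg/.

/nɛg/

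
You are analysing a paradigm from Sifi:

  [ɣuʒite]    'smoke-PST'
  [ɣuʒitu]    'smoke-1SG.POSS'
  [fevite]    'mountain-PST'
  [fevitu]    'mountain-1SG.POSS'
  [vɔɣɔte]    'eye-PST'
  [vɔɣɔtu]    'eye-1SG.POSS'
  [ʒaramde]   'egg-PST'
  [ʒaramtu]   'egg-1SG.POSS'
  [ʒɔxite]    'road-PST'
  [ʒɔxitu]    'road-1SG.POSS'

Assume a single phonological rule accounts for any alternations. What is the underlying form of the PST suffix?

/-de/

The PST suffix surfaces as [-de] and [-te], depending on the final segment of the stem.
By contrast the 1SG.POSS suffix keeps its initial [t] throughout — that segment must be underlying.
So the underlying form is /-de/, and voiced stops become voiceless after a vowel.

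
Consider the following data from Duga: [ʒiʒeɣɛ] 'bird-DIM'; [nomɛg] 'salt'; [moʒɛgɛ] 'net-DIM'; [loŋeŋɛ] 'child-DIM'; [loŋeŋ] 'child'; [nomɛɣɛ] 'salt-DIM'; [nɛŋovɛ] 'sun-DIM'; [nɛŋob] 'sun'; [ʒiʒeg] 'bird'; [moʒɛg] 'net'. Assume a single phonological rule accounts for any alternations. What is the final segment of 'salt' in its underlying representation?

/ɣ/

In [nomɛɣɛ] and [nomɛg] the final segment of 'salt' alternates: [ɣ] ~ [g].
Compare 'net', with invariant [g] in [moʒɛgɛ] and [moʒɛg]: an analysis with underlying /g/ and a rule producing [ɣ] before the DIM suffix would wrongly predict alternation here too.
The underlying segment must be /ɣ/; voiced fricatives become stops word-finally, yielding [g] there.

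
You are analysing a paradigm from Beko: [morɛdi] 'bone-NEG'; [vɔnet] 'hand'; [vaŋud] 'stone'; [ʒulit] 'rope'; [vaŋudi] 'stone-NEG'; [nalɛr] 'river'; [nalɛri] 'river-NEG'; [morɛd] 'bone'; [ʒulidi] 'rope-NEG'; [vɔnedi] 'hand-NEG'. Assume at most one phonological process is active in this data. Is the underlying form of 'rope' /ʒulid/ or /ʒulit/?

/ʒulit/

The root 'rope' surfaces as [ʒulidi] and [ʒulit], with a stem-final [d] ~ [t] alternation.
If /d/ were underlying and a rule turned it into [t] in isolation, 'bone' would also alternate; but it has [d] in both [morɛdi] and [morɛd].
So /t/ is underlying, and a rule of intervocalic voicing — voiceless stops become voiced between vowels — gives [d].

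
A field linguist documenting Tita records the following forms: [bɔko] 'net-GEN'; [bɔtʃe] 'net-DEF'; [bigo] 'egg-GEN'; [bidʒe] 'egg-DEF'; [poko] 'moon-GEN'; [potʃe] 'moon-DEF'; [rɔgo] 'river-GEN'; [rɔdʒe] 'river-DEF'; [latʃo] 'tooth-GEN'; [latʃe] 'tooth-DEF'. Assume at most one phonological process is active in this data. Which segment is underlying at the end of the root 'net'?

The stem for 'net' ends in [k] in [bɔko] but [tʃ] in [bɔtʃe].
But 'tooth' keeps [tʃ] in both environments ([latʃo], [latʃe]), so there is no rule changing /tʃ/ to [k] before the GEN suffix.
The alternation reflects palatalization before a front vowel: /k/ and /g/ become palato-alveolar [tʃ] and [dʒ] before a front vowel. /k/ is underlying.

/k/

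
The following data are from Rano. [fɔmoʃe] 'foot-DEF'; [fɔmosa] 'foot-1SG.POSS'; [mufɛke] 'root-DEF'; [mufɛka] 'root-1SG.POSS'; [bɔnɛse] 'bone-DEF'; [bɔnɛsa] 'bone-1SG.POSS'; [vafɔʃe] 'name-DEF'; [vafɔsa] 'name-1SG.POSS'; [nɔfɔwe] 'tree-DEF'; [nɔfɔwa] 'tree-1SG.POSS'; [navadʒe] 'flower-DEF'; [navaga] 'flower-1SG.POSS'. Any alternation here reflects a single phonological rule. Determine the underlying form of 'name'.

/vafɔʃ/

In [vafɔʃe] and [vafɔsa] the final segment of 'name' alternates: [ʃ] ~ [s].
If /s/ were underlying and a rule turned it into [ʃ] before the DEF suffix, 'bone' would also alternate; but it has [s] in both [bɔnɛse] and [bɔnɛsa].
So /ʃ/ is underlying, and a rule of depalatalization — palato-alveolar /dʒ/ and /ʃ/ become [g] and [s] when no front vowel follows — gives [s].
So 'name' = /vafɔʃ/.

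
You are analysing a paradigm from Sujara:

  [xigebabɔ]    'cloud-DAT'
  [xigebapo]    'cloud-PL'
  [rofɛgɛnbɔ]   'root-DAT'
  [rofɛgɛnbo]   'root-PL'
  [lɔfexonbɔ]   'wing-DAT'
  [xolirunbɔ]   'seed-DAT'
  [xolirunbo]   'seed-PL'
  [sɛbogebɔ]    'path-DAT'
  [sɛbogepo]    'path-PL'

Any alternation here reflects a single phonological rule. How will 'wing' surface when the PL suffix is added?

[lɔfexonbo]

The PL suffix surfaces as [-bo] and [-po], depending on the final segment of the stem.
By contrast the DAT suffix keeps its initial [b] throughout — that segment must be underlying.
The PL suffix is therefore /-po/ underlyingly, with post-nasal voicing: voiceless stops become voiced after a nasal.
After 'wing', which ends in a nasal, the suffix surfaces as [-bo], giving [lɔfexonbo].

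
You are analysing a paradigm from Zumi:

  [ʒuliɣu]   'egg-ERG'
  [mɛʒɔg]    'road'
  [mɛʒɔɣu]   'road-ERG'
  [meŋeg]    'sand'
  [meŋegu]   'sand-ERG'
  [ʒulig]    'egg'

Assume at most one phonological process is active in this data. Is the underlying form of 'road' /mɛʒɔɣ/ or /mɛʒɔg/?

In [mɛʒɔg] and [mɛʒɔɣu] the final segment of 'road' alternates: [g] ~ [ɣ].
If /g/ were underlying and a rule turned it into [ɣ] before the ERG suffix, 'sand' would also alternate; but it has [g] in both [meŋeg] and [meŋegu].
The underlying segment must be /ɣ/; voiced fricatives become stops word-finally, yielding [g] there.

/mɛʒɔɣ/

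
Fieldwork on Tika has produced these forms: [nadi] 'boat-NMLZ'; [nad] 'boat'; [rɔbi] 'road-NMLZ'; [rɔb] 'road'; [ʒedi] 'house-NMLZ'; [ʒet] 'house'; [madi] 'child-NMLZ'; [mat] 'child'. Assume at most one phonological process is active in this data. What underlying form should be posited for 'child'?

In [madi] and [mat] the final segment of 'child' alternates: [d] ~ [t].
Compare 'boat', with invariant [d] in [nadi] and [nad]: an analysis with underlying /d/ and a rule producing [t] in isolation would wrongly predict alternation here too.
The alternation reflects intervocalic voicing: voiceless stops become voiced between vowels. /t/ is underlying.

/mat/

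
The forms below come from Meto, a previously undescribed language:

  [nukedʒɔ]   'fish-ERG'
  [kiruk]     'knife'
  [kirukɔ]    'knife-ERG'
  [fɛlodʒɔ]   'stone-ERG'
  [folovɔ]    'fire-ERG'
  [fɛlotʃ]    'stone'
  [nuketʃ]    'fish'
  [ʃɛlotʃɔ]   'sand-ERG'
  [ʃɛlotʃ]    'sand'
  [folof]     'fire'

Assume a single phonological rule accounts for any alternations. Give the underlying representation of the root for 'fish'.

In [nuketʃ] and [nukedʒɔ] the final segment of 'fish' alternates: [tʃ] ~ [dʒ].
Compare 'sand', with invariant [tʃ] in [ʃɛlotʃ] and [ʃɛlotʃɔ]: an analysis with underlying /tʃ/ and a rule producing [dʒ] before the ERG suffix would wrongly predict alternation here too.
So /dʒ/ is underlying, and a rule of word-final obstruent devoicing — voiced obstruents become voiceless word-finally — gives [tʃ].

/nukedʒ/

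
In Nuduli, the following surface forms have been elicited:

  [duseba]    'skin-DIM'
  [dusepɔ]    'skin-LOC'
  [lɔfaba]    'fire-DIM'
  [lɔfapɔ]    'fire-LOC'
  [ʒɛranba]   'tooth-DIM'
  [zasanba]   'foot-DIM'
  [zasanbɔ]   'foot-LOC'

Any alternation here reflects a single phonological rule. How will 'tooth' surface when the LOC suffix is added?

The LOC suffix surfaces as [-bɔ] and [-pɔ], depending on the final segment of the stem.
The DIM suffix, which begins with [b], is invariant after every stem; so [b] is not altered by any rule here.
So the underlying form is /-pɔ/, and voiceless stops become voiced after a nasal.
After 'tooth', which ends in a nasal, the suffix surfaces as [-bɔ], giving [ʒɛranbɔ].

[ʒɛranbɔ]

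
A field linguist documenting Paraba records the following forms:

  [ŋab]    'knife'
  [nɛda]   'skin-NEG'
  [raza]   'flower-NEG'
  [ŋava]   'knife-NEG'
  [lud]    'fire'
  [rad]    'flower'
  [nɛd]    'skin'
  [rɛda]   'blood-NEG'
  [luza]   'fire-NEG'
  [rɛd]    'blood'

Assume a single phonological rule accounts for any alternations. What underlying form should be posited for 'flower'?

'flower' shows [d] ~ [z] at the end of the stem ([rad] vs [raza]).
The stem 'blood' ([rɛd], [rɛda]) shows [d] unchanged in both environments, so [d] cannot be basic with [z] derived before the NEG suffix.
Therefore /z/ is basic and [d] is derived by word-final hardening (voiced fricatives become stops word-finally).
The underlying form of 'flower' is therefore /raz/.

/raz/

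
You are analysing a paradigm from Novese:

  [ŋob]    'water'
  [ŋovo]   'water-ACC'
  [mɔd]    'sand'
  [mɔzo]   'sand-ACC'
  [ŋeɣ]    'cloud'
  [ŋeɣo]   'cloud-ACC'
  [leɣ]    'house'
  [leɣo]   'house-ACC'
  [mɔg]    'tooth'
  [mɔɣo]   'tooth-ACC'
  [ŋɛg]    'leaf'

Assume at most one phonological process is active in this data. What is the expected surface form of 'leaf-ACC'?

[ŋɛɣo]

'tooth' shows [g] ~ [ɣ] at the end of the stem ([mɔg] vs [mɔɣo]).
Compare 'cloud', with invariant [ɣ] in [ŋeɣ] and [ŋeɣo]: an analysis with underlying /ɣ/ and a rule producing [g] in isolation would wrongly predict alternation here too.
Therefore /g/ is basic and [ɣ] is derived by intervocalic spirantization (voiced stops become fricatives between vowels).
From [ŋɛg] the stem 'leaf' is /ŋɛg/; between vowels this yields [ŋɛɣo].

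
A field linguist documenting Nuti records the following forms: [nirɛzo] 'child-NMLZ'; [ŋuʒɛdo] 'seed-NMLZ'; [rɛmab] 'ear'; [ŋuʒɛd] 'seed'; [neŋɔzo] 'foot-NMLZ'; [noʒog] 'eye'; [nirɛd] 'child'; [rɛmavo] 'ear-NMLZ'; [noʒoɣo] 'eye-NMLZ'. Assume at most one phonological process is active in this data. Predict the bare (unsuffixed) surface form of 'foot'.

The stem for 'child' ends in [d] in [nirɛd] but [z] in [nirɛzo].
The stem 'seed' ([ŋuʒɛd], [ŋuʒɛdo]) shows [d] unchanged in both environments, so [d] cannot be basic with [z] derived before the NMLZ suffix.
So /z/ is underlying, and a rule of word-final hardening — voiced fricatives become stops word-finally — gives [d].
From [neŋɔzo] the stem 'foot' is /neŋɔz/; word-finally this yields [neŋɔd].

[neŋɔd]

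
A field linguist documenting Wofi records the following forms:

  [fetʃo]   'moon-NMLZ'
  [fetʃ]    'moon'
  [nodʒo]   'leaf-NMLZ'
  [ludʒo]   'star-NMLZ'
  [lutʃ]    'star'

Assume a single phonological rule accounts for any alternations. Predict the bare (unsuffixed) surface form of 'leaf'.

[notʃ]

'star' shows [dʒ] ~ [tʃ] at the end of the stem ([ludʒo] vs [lutʃ]).
The stem 'moon' ([fetʃo], [fetʃ]) shows [tʃ] unchanged in both environments, so [tʃ] cannot be basic with [dʒ] derived before the NMLZ suffix.
Therefore /dʒ/ is basic and [tʃ] is derived by word-final obstruent devoicing (voiced obstruents become voiceless word-finally).
The one attested form of 'leaf', [nodʒo], shows underlying /nodʒ/. Applying the same rule word-finally gives [notʃ].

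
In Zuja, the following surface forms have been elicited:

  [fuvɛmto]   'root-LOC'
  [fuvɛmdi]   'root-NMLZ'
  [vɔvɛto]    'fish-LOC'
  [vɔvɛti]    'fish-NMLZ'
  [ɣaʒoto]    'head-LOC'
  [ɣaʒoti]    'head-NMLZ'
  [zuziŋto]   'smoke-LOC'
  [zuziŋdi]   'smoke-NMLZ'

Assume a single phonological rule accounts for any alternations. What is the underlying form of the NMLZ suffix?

The NMLZ morpheme has two allomorphs, [-di] and [-ti].
By contrast the LOC suffix keeps its initial [t] throughout — that segment must be underlying.
So the underlying form is /-di/, and voiced stops become voiceless after a vowel.

/-di/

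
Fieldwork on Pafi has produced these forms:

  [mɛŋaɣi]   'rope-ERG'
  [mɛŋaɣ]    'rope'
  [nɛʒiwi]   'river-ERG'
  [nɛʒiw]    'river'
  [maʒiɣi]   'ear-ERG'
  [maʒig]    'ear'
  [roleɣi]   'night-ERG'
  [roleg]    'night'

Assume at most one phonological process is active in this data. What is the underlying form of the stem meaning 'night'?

The root 'night' surfaces as [roleɣi] and [roleg], with a stem-final [ɣ] ~ [g] alternation.
If /ɣ/ were underlying and a rule turned it into [g] in isolation, 'rope' would also alternate; but it has [ɣ] in both [mɛŋaɣi] and [mɛŋaɣ].
The underlying segment must be /g/; voiced stops become fricatives between vowels, yielding [ɣ] there.
So 'night' = /roleg/.

/roleg/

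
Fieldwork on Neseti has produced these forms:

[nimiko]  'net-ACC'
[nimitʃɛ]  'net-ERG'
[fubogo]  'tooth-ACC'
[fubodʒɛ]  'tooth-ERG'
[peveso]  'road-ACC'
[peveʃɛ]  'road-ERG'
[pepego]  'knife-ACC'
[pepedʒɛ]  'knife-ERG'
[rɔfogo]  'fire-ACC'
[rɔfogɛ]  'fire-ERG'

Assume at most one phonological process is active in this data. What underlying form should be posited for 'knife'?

The stem for 'knife' ends in [g] in [pepego] but [dʒ] in [pepedʒɛ].
The stem 'fire' ([rɔfogo], [rɔfogɛ]) shows [g] unchanged in both environments, so [g] cannot be basic with [dʒ] derived before the ERG suffix.
The underlying segment must be /dʒ/; palato-alveolar /tʃ/, /dʒ/ and /ʃ/ become [k], [g] and [s] when no front vowel follows, yielding [g] there.

/pepedʒ/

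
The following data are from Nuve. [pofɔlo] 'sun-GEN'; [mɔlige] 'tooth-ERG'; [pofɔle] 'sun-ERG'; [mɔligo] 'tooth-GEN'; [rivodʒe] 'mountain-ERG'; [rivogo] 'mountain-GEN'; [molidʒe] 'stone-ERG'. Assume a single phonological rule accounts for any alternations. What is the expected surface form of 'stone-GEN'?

In [rivogo] and [rivodʒe] the final segment of 'mountain' alternates: [g] ~ [dʒ].
Compare 'tooth', with invariant [g] in [mɔligo] and [mɔlige]: an analysis with underlying /g/ and a rule producing [dʒ] before the ERG suffix would wrongly predict alternation here too.
Therefore /dʒ/ is basic and [g] is derived by depalatalization (palato-alveolar /dʒ/ becomes [g] when no front vowel follows).
The one attested form of 'stone', [molidʒe], shows underlying /molidʒ/. Applying the same rule when no front vowel follows gives [moligo].

[moligo]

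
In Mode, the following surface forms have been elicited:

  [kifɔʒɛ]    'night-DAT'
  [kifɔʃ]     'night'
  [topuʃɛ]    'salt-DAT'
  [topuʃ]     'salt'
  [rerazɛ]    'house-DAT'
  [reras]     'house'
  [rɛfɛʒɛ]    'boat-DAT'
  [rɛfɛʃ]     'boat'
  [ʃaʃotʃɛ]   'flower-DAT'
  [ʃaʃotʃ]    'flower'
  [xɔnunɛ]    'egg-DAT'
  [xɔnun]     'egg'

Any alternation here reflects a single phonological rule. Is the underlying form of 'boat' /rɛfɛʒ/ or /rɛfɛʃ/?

/rɛfɛʒ/

The root 'boat' surfaces as [rɛfɛʒɛ] and [rɛfɛʃ], with a stem-final [ʒ] ~ [ʃ] alternation.
The stem 'salt' ([topuʃɛ], [topuʃ]) shows [ʃ] unchanged in both environments, so [ʃ] cannot be basic with [ʒ] derived before the DAT suffix.
So /ʒ/ is underlying, and a rule of word-final obstruent devoicing — voiced obstruents become voiceless word-finally — gives [ʃ].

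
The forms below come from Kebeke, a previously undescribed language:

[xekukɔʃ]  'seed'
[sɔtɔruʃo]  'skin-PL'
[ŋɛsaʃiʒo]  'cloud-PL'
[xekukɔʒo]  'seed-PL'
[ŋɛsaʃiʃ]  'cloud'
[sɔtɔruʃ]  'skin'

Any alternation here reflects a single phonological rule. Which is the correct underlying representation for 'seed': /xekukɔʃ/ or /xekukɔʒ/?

/xekukɔʒ/

In [xekukɔʒo] and [xekukɔʃ] the final segment of 'seed' alternates: [ʒ] ~ [ʃ].
But 'skin' keeps [ʃ] in both environments ([sɔtɔruʃo], [sɔtɔruʃ]), so there is no rule changing /ʃ/ to [ʒ] before the PL suffix.
The alternation reflects word-final obstruent devoicing: voiced obstruents become voiceless word-finally. /ʒ/ is underlying.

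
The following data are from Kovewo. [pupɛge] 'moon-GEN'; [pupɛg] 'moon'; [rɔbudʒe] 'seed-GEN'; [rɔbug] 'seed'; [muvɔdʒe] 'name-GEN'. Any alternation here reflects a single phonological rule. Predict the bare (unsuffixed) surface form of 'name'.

[muvɔg]

In [rɔbudʒe] and [rɔbug] the final segment of 'seed' alternates: [dʒ] ~ [g].
The stem 'moon' ([pupɛge], [pupɛg]) shows [g] unchanged in both environments, so [g] cannot be basic with [dʒ] derived before the GEN suffix.
Therefore /dʒ/ is basic and [g] is derived by depalatalization (palato-alveolar /dʒ/ becomes [g] when no front vowel follows).
The one attested form of 'name', [muvɔdʒe], shows underlying /muvɔdʒ/. Applying the same rule when no front vowel follows gives [muvɔg].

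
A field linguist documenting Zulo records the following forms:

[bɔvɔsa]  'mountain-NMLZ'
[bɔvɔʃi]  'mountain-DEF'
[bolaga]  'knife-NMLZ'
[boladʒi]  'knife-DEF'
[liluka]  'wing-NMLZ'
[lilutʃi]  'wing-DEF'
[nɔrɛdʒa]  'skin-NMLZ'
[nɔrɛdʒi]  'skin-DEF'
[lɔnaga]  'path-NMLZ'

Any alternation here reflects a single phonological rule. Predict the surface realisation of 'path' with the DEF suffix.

In [bolaga] and [boladʒi] the final segment of 'knife' alternates: [g] ~ [dʒ].
Compare 'skin', with invariant [dʒ] in [nɔrɛdʒa] and [nɔrɛdʒi]: an analysis with underlying /dʒ/ and a rule producing [g] before the NMLZ suffix would wrongly predict alternation here too.
So /g/ is underlying, and a rule of palatalization before a front vowel — /k/, /g/ and /s/ become palato-alveolar [tʃ], [dʒ] and [ʃ] before a front vowel — gives [dʒ].
The one attested form of 'path', [lɔnaga], shows underlying /lɔnag/. Applying the same rule before a front vowel gives [lɔnadʒi].

[lɔnadʒi]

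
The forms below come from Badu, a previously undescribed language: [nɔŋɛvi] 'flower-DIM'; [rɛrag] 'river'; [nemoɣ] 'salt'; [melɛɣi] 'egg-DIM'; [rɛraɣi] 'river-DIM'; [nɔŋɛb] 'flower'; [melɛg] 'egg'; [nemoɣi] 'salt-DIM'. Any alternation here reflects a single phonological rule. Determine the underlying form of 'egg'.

/melɛg/

'egg' shows [g] ~ [ɣ] at the end of the stem ([melɛg] vs [melɛɣi]).
The stem 'salt' ([nemoɣ], [nemoɣi]) shows [ɣ] unchanged in both environments, so [ɣ] cannot be basic with [g] derived in isolation.
The underlying segment must be /g/; voiced stops become fricatives between vowels, yielding [ɣ] there.
Hence 'egg' is /melɛg/ underlyingly.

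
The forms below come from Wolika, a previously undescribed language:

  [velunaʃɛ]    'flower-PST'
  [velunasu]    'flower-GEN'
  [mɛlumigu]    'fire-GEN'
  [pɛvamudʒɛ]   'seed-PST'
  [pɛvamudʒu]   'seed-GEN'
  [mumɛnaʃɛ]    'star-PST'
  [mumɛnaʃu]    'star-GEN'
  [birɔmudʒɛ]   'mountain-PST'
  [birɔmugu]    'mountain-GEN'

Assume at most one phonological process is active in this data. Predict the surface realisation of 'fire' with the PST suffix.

'mountain' shows [dʒ] ~ [g] at the end of the stem ([birɔmudʒɛ] vs [birɔmugu]).
Compare 'seed', with invariant [dʒ] in [pɛvamudʒɛ] and [pɛvamudʒu]: an analysis with underlying /dʒ/ and a rule producing [g] before the GEN suffix would wrongly predict alternation here too.
The underlying segment must be /g/; /g/ and /s/ become palato-alveolar [dʒ] and [ʃ] before a front vowel, yielding [dʒ] there.
The one attested form of 'fire', [mɛlumigu], shows underlying /mɛlumig/. Applying the same rule before a front vowel gives [mɛlumidʒɛ].

[mɛlumidʒɛ]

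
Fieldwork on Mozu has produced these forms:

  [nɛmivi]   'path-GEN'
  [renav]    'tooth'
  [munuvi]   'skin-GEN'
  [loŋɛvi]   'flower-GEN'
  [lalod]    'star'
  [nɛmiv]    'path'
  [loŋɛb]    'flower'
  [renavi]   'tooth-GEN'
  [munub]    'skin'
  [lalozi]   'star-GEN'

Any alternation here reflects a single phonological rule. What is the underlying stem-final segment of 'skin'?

In [munub] and [munuvi] the final segment of 'skin' alternates: [b] ~ [v].
Compare 'tooth', with invariant [v] in [renav] and [renavi]: an analysis with underlying /v/ and a rule producing [b] in isolation would wrongly predict alternation here too.
Therefore /b/ is basic and [v] is derived by intervocalic spirantization (voiced stops become fricatives between vowels).

/b/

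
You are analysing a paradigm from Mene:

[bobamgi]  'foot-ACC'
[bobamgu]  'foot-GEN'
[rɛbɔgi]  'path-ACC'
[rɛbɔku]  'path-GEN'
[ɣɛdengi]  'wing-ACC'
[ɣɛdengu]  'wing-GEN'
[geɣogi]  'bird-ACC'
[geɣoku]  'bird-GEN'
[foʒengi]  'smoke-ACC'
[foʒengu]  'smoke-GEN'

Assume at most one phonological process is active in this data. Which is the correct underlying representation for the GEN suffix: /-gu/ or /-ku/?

The GEN morpheme has two allomorphs, [-gu] and [-ku].
The ACC suffix, which begins with [g], is invariant after every stem; so [g] is not altered by any rule here.
So the underlying form is /-ku/, and voiceless stops become voiced after a nasal.

/-ku/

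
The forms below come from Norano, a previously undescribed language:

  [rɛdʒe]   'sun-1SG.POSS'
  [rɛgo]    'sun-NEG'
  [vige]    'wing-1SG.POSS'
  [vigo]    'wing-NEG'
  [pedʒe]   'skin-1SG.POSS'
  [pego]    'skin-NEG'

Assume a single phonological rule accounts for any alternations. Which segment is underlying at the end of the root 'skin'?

The stem for 'skin' ends in [dʒ] in [pedʒe] but [g] in [pego].
If /g/ were underlying and a rule turned it into [dʒ] before the 1SG.POSS suffix, 'wing' would also alternate; but it has [g] in both [vige] and [vigo].
The underlying segment must be /dʒ/; palato-alveolar /dʒ/ becomes [g] when no front vowel follows, yielding [g] there.

/dʒ/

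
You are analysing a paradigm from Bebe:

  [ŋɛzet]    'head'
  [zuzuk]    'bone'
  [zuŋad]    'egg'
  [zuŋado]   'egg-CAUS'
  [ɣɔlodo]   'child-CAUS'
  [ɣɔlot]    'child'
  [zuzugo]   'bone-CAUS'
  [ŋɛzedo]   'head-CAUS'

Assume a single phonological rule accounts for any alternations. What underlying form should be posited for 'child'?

/ɣɔlot/

'child' shows [t] ~ [d] at the end of the stem ([ɣɔlot] vs [ɣɔlodo]).
But 'egg' keeps [d] in both environments ([zuŋad], [zuŋado]), so there is no rule changing /d/ to [t] in isolation.
The alternation reflects intervocalic voicing: voiceless stops become voiced between vowels. /t/ is underlying.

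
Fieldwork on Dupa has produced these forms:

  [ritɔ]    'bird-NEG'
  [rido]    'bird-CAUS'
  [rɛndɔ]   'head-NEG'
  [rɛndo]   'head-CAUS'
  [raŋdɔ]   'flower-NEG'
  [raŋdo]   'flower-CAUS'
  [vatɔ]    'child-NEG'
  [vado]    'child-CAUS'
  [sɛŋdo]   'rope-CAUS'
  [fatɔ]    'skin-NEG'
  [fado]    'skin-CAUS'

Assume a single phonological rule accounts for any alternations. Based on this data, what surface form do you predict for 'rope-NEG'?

[sɛŋdɔ]

The NEG suffix surfaces as [-dɔ] and [-tɔ], depending on the final segment of the stem.
The CAUS suffix, which begins with [d], is invariant after every stem; so [d] is not altered by any rule here.
So the underlying form is /-tɔ/, and voiceless stops become voiced after a nasal.
After 'rope', which ends in a nasal, the suffix surfaces as [-dɔ], giving [sɛŋdɔ].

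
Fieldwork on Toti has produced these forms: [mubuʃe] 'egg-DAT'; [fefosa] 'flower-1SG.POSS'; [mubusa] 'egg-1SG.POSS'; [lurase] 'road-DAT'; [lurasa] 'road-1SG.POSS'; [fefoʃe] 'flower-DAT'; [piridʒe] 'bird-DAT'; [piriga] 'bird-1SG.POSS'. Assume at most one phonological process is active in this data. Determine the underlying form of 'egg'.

/mubuʃ/

'egg' shows [ʃ] ~ [s] at the end of the stem ([mubuʃe] vs [mubusa]).
If /s/ were underlying and a rule turned it into [ʃ] before the DAT suffix, 'road' would also alternate; but it has [s] in both [lurase] and [lurasa].
The alternation reflects depalatalization: palato-alveolar /dʒ/ and /ʃ/ become [g] and [s] when no front vowel follows. /ʃ/ is underlying.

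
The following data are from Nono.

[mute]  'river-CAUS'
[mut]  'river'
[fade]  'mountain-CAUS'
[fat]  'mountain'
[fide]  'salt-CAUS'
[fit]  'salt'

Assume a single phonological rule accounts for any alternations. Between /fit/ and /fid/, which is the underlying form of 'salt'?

/fid/

'salt' shows [d] ~ [t] at the end of the stem ([fide] vs [fit]).
Compare 'river', with invariant [t] in [mute] and [mut]: an analysis with underlying /t/ and a rule producing [d] before the CAUS suffix would wrongly predict alternation here too.
Therefore /d/ is basic and [t] is derived by word-final obstruent devoicing (voiced obstruents become voiceless word-finally).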